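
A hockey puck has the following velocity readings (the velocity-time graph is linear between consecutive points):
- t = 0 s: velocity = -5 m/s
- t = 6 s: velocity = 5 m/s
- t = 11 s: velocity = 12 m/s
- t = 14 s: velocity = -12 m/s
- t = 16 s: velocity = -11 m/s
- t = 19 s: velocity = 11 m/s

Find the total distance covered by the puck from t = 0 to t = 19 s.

Distance (not displacement) is the total path length: add the absolute areas under v-t.
0–6 s: v = 0 at t = 3 s; triangle areas 7.5 + 7.5 = 15 m
6–11 s: |½(5 + 12)(5)| = 42.5 m
11–14 s: v = 0 at t = 12.5 s; triangle areas 9 + 9 = 18 m
14–16 s: |½(-12 + -11)(2)| = 23 m
16–19 s: v = 0 at t = 17.5 s; triangle areas 8.25 + 8.25 = 16.5 m
Total distance = 115 m

115 m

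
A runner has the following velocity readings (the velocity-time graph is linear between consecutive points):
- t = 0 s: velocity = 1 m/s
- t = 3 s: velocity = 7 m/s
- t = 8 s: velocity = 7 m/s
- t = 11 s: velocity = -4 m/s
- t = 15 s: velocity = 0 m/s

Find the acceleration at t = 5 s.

Acceleration is the slope of the v-t graph on 3–8 s: (7 − 7)/(8 − 3) = 0 m/s².

0 m/s²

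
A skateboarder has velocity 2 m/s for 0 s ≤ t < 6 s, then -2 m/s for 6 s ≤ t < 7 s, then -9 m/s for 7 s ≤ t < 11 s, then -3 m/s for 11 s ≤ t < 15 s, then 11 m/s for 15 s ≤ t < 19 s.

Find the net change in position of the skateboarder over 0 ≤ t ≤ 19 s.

Displacement is the signed area under the v-t curve.
0–6 s: 2 × 6 = 12 m
6–7 s: -2 × 1 = -2 m
7–11 s: -9 × 4 = -36 m
11–15 s: -3 × 4 = -12 m
15–19 s: 11 × 4 = 44 m
Net displacement = 6 m

6 m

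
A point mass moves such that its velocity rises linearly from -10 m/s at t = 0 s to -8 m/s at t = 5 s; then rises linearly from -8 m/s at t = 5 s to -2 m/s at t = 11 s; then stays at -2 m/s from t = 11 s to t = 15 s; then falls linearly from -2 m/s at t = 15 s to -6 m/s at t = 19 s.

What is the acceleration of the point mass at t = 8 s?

1 m/s²

Acceleration is the slope of the v-t graph on 5–11 s: (-2 − -8)/(11 − 5) = 1 m/s².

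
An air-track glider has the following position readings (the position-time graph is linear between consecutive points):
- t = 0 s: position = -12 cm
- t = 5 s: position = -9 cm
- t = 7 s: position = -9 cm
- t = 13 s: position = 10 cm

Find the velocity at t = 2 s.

Velocity is the slope of the x-t graph on 0–5 s: (-9 − -12)/(5 − 0) = 0.6 cm/s.

0.6 cm/s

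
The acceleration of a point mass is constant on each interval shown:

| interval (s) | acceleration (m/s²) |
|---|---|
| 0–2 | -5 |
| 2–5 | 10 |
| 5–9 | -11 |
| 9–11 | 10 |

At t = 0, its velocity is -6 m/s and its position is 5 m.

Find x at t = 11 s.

-92 m

On each constant-a segment, Δv = aΔt and Δx = v₀Δt + ½aΔt²; chain segment to segment.
0–2 s: v starts -6 m/s; Δx = -6·2 + ½·-5·2² = -22 m; v ends -16 m/s.
2–5 s: v starts -16 m/s; Δx = -16·3 + ½·10·3² = -3 m; v ends 14 m/s.
5–9 s: v starts 14 m/s; Δx = 14·4 + ½·-11·4² = -32 m; v ends -30 m/s.
9–11 s: v starts -30 m/s; Δx = -30·2 + ½·10·2² = -40 m; v ends -10 m/s.
x(11) = 5 + Σ Δx = -92 m.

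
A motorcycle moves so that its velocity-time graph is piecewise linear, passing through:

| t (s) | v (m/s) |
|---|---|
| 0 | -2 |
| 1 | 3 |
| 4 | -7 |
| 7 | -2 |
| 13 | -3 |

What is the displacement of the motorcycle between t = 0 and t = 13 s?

-34 m

Net displacement equals the area under the velocity-time graph (areas below the axis count negative).
0–1 s: ½(-2 + 3)(1) = 0.5 m
1–4 s: ½(3 + -7)(3) = -6 m
4–7 s: ½(-7 + -2)(3) = -13.5 m
7–13 s: ½(-2 + -3)(6) = -15 m
Net displacement = -34 m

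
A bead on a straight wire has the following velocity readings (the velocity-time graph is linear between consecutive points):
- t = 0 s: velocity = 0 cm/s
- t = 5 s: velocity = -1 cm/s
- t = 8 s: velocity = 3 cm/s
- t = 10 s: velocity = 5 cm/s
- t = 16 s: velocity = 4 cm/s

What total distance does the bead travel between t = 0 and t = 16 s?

41.25 cm

Distance (not displacement) is the total path length: add the absolute areas under v-t.
0–5 s: |½(0 + -1)(5)| = 2.5 cm
5–8 s: v = 0 at t = 5.75 s; triangle areas 0.375 + 3.375 = 3.75 cm
8–10 s: |½(3 + 5)(2)| = 8 cm
10–16 s: |½(5 + 4)(6)| = 27 cm
Total distance = 41.25 cm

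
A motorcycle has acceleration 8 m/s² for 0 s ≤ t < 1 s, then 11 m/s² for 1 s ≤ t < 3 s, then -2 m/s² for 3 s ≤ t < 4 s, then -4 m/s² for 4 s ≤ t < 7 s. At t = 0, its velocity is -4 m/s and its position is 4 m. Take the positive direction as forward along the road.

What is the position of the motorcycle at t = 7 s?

On each constant-a segment, Δv = aΔt and Δx = v₀Δt + ½aΔt²; chain segment to segment.
0–1 s: v starts -4 m/s; Δx = -4·1 + ½·8·1² = 0 m; v ends 4 m/s.
1–3 s: v starts 4 m/s; Δx = 4·2 + ½·11·2² = 30 m; v ends 26 m/s.
3–4 s: v starts 26 m/s; Δx = 26·1 + ½·-2·1² = 25 m; v ends 24 m/s.
4–7 s: v starts 24 m/s; Δx = 24·3 + ½·-4·3² = 54 m; v ends 12 m/s.
x(7) = 4 + Σ Δx = 113 m.

113 m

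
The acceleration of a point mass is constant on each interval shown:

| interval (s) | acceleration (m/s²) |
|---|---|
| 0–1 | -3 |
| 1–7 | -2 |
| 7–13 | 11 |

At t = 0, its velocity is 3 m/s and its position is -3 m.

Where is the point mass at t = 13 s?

On each constant-a segment, Δv = aΔt and Δx = v₀Δt + ½aΔt²; chain segment to segment.
0–1 s: v starts 3 m/s; Δx = 3·1 + ½·-3·1² = 1.5 m; v ends 0 m/s.
1–7 s: v starts 0 m/s; Δx = 0·6 + ½·-2·6² = -36 m; v ends -12 m/s.
7–13 s: v starts -12 m/s; Δx = -12·6 + ½·11·6² = 126 m; v ends 54 m/s.
x(13) = -3 + Σ Δx = 88.5 m.

88.5 m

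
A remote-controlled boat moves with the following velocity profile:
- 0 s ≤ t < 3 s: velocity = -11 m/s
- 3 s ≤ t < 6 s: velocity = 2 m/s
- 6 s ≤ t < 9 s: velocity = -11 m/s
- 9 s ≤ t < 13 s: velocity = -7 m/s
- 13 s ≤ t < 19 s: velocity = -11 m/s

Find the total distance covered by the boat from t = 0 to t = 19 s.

Total distance travelled is ∫|v| dt — sum the magnitudes of each area piece.
0–3 s: |-11| × 3 = 33 m
3–6 s: |2| × 3 = 6 m
6–9 s: |-11| × 3 = 33 m
9–13 s: |-7| × 4 = 28 m
13–19 s: |-11| × 6 = 66 m
Total distance = 166 m

166 m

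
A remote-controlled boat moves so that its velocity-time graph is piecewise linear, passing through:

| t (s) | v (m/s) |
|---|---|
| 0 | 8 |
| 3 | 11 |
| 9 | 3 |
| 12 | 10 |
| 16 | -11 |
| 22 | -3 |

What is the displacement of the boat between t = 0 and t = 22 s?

46 m

Displacement is the signed area under the v-t curve.
0–3 s: ½(8 + 11)(3) = 28.5 m
3–9 s: ½(11 + 3)(6) = 42 m
9–12 s: ½(3 + 10)(3) = 19.5 m
12–16 s: ½(10 + -11)(4) = -2 m
16–22 s: ½(-11 + -3)(6) = -42 m
Net displacement = 46 m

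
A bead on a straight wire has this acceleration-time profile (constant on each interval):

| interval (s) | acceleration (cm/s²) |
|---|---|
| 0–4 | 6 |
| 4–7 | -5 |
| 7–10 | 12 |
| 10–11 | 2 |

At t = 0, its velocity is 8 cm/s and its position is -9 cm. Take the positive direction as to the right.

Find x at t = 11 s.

303.5 cm

On each constant-a segment, Δv = aΔt and Δx = v₀Δt + ½aΔt²; chain segment to segment.
0–4 s: v starts 8 cm/s; Δx = 8·4 + ½·6·4² = 80 cm; v ends 32 cm/s.
4–7 s: v starts 32 cm/s; Δx = 32·3 + ½·-5·3² = 73.5 cm; v ends 17 cm/s.
7–10 s: v starts 17 cm/s; Δx = 17·3 + ½·12·3² = 105 cm; v ends 53 cm/s.
10–11 s: v starts 53 cm/s; Δx = 53·1 + ½·2·1² = 54 cm; v ends 55 cm/s.
x(11) = -9 + Σ Δx = 303.5 cm.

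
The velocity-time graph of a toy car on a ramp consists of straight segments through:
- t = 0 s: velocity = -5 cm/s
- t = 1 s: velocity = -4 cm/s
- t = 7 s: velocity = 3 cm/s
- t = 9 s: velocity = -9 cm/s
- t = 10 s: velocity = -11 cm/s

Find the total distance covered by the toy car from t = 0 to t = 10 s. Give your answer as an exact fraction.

229/7 cm

Total distance travelled is ∫|v| dt — sum the magnitudes of each area piece.
0–1 s: |½(-5 + -4)(1)| = 4.5 cm
1–7 s: v = 0 at t = 31/7 s; triangle areas 48/7 + 27/7 = 75/7 cm
7–9 s: v = 0 at t = 7.5 s; triangle areas 0.75 + 6.75 = 7.5 cm
9–10 s: |½(-9 + -11)(1)| = 10 cm
Total distance = 229/7 cm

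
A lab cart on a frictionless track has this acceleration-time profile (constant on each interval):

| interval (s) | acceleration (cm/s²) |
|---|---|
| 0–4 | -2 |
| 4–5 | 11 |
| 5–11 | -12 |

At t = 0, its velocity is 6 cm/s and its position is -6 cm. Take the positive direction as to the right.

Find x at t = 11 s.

On each constant-a segment, Δv = aΔt and Δx = v₀Δt + ½aΔt²; chain segment to segment.
0–4 s: v starts 6 cm/s; Δx = 6·4 + ½·-2·4² = 8 cm; v ends -2 cm/s.
4–5 s: v starts -2 cm/s; Δx = -2·1 + ½·11·1² = 3.5 cm; v ends 9 cm/s.
5–11 s: v starts 9 cm/s; Δx = 9·6 + ½·-12·6² = -162 cm; v ends -63 cm/s.
x(11) = -6 + Σ Δx = -156.5 cm.

-156.5 cm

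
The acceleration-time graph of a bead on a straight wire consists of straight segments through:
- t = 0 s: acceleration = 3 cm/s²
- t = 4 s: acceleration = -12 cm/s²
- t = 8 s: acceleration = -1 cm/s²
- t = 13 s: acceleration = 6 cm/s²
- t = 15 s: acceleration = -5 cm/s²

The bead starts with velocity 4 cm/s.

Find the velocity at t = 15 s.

Δv equals the area under the a-t graph; then v = v₀ + Δv.
0–4 s: ½(3 + -12)(4) = -18 cm/s
4–8 s: ½(-12 + -1)(4) = -26 cm/s
8–13 s: ½(-1 + 6)(5) = 12.5 cm/s
13–15 s: ½(6 + -5)(2) = 1 cm/s
Δv = -30.5 cm/s, so v(15) = 4 + (-30.5) = -26.5 cm/s.

-26.5 cm/s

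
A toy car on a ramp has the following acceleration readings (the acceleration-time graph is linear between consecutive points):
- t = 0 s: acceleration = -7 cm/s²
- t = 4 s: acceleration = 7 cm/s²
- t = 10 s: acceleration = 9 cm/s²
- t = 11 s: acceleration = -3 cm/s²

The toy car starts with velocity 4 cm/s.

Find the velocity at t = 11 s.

Δv equals the area under the a-t graph; then v = v₀ + Δv.
0–4 s: ½(-7 + 7)(4) = 0 cm/s
4–10 s: ½(7 + 9)(6) = 48 cm/s
10–11 s: ½(9 + -3)(1) = 3 cm/s
Δv = 51 cm/s, so v(11) = 4 + (51) = 55 cm/s.

55 cm/s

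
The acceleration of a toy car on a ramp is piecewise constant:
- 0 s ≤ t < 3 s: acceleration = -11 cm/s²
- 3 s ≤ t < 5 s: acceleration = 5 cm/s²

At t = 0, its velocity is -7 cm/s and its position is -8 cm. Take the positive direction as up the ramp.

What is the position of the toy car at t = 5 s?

-148.5 cm

On each constant-a segment, Δv = aΔt and Δx = v₀Δt + ½aΔt²; chain segment to segment.
0–3 s: v starts -7 cm/s; Δx = -7·3 + ½·-11·3² = -70.5 cm; v ends -40 cm/s.
3–5 s: v starts -40 cm/s; Δx = -40·2 + ½·5·2² = -70 cm; v ends -30 cm/s.
x(5) = -8 + Σ Δx = -148.5 cm.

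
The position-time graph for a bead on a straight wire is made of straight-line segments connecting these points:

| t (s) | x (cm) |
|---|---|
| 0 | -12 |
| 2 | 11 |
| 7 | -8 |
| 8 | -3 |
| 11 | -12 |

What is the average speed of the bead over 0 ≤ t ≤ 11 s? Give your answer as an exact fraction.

Average speed = (total path length)/(elapsed time); on a piecewise-linear x-t graph the path length is Σ|Δx|.
0–2 s: |Δx| = |11 − -12| = 23 cm
2–7 s: |Δx| = |-8 − 11| = 19 cm
7–8 s: |Δx| = |-3 − -8| = 5 cm
8–11 s: |Δx| = |-12 − -3| = 9 cm
Total path = 56 cm; average speed = 56/11 = 56/11 cm/s.

56/11 cm/s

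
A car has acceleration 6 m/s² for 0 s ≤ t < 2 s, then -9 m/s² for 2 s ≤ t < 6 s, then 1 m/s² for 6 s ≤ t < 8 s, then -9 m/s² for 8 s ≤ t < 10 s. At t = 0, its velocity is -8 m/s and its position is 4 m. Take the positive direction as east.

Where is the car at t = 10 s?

On each constant-a segment, Δv = aΔt and Δx = v₀Δt + ½aΔt²; chain segment to segment.
0–2 s: v starts -8 m/s; Δx = -8·2 + ½·6·2² = -4 m; v ends 4 m/s.
2–6 s: v starts 4 m/s; Δx = 4·4 + ½·-9·4² = -56 m; v ends -32 m/s.
6–8 s: v starts -32 m/s; Δx = -32·2 + ½·1·2² = -62 m; v ends -30 m/s.
8–10 s: v starts -30 m/s; Δx = -30·2 + ½·-9·2² = -78 m; v ends -48 m/s.
x(10) = 4 + Σ Δx = -196 m.

-196 m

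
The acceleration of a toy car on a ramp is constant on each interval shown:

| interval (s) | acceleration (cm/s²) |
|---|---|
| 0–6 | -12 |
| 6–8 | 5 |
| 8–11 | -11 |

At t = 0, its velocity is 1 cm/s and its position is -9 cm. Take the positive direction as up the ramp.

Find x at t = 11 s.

On each constant-a segment, Δv = aΔt and Δx = v₀Δt + ½aΔt²; chain segment to segment.
0–6 s: v starts 1 cm/s; Δx = 1·6 + ½·-12·6² = -210 cm; v ends -71 cm/s.
6–8 s: v starts -71 cm/s; Δx = -71·2 + ½·5·2² = -132 cm; v ends -61 cm/s.
8–11 s: v starts -61 cm/s; Δx = -61·3 + ½·-11·3² = -232.5 cm; v ends -94 cm/s.
x(11) = -9 + Σ Δx = -583.5 cm.

-583.5 cm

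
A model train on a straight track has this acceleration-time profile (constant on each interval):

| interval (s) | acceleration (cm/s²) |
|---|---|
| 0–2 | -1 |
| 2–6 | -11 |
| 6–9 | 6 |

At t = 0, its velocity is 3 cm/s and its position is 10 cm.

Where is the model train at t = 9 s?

On each constant-a segment, Δv = aΔt and Δx = v₀Δt + ½aΔt²; chain segment to segment.
0–2 s: v starts 3 cm/s; Δx = 3·2 + ½·-1·2² = 4 cm; v ends 1 cm/s.
2–6 s: v starts 1 cm/s; Δx = 1·4 + ½·-11·4² = -84 cm; v ends -43 cm/s.
6–9 s: v starts -43 cm/s; Δx = -43·3 + ½·6·3² = -102 cm; v ends -25 cm/s.
x(9) = 10 + Σ Δx = -172 cm.

-172 cm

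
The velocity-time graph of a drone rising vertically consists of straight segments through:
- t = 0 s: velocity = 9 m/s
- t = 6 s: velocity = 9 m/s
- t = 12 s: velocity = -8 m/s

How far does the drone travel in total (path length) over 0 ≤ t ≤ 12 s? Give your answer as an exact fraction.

1353/17 m

Distance (not displacement) is the total path length: add the absolute areas under v-t.
0–6 s: |9| × 6 = 54 m
6–12 s: v = 0 at t = 156/17 s; triangle areas 243/17 + 192/17 = 435/17 m
Total distance = 1353/17 m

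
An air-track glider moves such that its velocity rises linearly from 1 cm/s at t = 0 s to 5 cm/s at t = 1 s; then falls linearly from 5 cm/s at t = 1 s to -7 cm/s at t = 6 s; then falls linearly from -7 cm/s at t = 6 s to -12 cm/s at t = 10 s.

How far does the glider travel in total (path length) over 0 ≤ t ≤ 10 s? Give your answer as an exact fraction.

677/12 cm

Distance (not displacement) is the total path length: add the absolute areas under v-t.
0–1 s: |½(1 + 5)(1)| = 3 cm
1–6 s: v = 0 at t = 37/12 s; triangle areas 125/24 + 245/24 = 185/12 cm
6–10 s: |½(-7 + -12)(4)| = 38 cm
Total distance = 677/12 cm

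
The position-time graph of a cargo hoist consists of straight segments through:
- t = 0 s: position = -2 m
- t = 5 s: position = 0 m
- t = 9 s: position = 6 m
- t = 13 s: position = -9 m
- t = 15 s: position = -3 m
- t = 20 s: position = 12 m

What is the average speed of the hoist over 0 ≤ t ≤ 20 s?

2.2 m/s

Average speed = (total path length)/(elapsed time); on a piecewise-linear x-t graph the path length is Σ|Δx|.
0–5 s: |Δx| = |0 − -2| = 2 m
5–9 s: |Δx| = |6 − 0| = 6 m
9–13 s: |Δx| = |-9 − 6| = 15 m
13–15 s: |Δx| = |-3 − -9| = 6 m
15–20 s: |Δx| = |12 − -3| = 15 m
Total path = 44 m; average speed = 44/20 = 2.2 m/s.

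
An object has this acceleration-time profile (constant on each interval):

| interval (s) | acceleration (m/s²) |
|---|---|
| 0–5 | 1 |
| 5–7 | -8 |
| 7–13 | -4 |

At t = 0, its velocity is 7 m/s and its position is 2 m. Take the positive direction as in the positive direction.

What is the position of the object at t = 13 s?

On each constant-a segment, Δv = aΔt and Δx = v₀Δt + ½aΔt²; chain segment to segment.
0–5 s: v starts 7 m/s; Δx = 7·5 + ½·1·5² = 47.5 m; v ends 12 m/s.
5–7 s: v starts 12 m/s; Δx = 12·2 + ½·-8·2² = 8 m; v ends -4 m/s.
7–13 s: v starts -4 m/s; Δx = -4·6 + ½·-4·6² = -96 m; v ends -28 m/s.
x(13) = 2 + Σ Δx = -38.5 m.

-38.5 m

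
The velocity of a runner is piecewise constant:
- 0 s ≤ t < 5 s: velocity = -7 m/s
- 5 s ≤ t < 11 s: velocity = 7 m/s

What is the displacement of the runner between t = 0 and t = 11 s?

7 m

Displacement is the signed area under the v-t curve.
0–5 s: -7 × 5 = -35 m
5–11 s: 7 × 6 = 42 m
Net displacement = 7 m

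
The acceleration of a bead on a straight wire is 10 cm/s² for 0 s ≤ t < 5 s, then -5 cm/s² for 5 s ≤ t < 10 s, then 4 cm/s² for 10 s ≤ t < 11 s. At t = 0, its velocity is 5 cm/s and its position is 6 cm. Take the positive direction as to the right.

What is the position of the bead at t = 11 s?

400.5 cm

On each constant-a segment, Δv = aΔt and Δx = v₀Δt + ½aΔt²; chain segment to segment.
0–5 s: v starts 5 cm/s; Δx = 5·5 + ½·10·5² = 150 cm; v ends 55 cm/s.
5–10 s: v starts 55 cm/s; Δx = 55·5 + ½·-5·5² = 212.5 cm; v ends 30 cm/s.
10–11 s: v starts 30 cm/s; Δx = 30·1 + ½·4·1² = 32 cm; v ends 34 cm/s.
x(11) = 6 + Σ Δx = 400.5 cm.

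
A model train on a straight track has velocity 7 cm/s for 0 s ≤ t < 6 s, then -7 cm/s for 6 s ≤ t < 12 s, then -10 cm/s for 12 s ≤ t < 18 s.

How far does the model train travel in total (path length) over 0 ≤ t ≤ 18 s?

144 cm

Total distance travelled is ∫|v| dt — sum the magnitudes of each area piece.
0–6 s: |7| × 6 = 42 cm
6–12 s: |-7| × 6 = 42 cm
12–18 s: |-10| × 6 = 60 cm
Total distance = 144 cm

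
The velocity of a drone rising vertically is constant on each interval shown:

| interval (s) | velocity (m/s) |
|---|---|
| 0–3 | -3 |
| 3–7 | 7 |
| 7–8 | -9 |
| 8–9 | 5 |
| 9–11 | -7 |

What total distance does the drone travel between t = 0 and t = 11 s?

65 m

Total distance travelled is ∫|v| dt — sum the magnitudes of each area piece.
0–3 s: |-3| × 3 = 9 m
3–7 s: |7| × 4 = 28 m
7–8 s: |-9| × 1 = 9 m
8–9 s: |5| × 1 = 5 m
9–11 s: |-7| × 2 = 14 m
Total distance = 65 m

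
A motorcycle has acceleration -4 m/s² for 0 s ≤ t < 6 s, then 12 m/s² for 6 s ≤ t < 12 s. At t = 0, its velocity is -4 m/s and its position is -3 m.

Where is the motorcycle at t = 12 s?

-51 m

On each constant-a segment, Δv = aΔt and Δx = v₀Δt + ½aΔt²; chain segment to segment.
0–6 s: v starts -4 m/s; Δx = -4·6 + ½·-4·6² = -96 m; v ends -28 m/s.
6–12 s: v starts -28 m/s; Δx = -28·6 + ½·12·6² = 48 m; v ends 44 m/s.
x(12) = -3 + Σ Δx = -51 m.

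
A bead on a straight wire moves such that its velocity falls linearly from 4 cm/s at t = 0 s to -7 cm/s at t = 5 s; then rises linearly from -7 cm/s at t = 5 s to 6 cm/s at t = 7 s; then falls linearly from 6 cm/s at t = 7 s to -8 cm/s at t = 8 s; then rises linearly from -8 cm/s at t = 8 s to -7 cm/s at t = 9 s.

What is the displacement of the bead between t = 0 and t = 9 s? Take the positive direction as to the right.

Displacement is the signed area under the v-t curve.
0–5 s: ½(4 + -7)(5) = -7.5 cm
5–7 s: ½(-7 + 6)(2) = -1 cm
7–8 s: ½(6 + -8)(1) = -1 cm
8–9 s: ½(-8 + -7)(1) = -7.5 cm
Net displacement = -17 cm

-17 cm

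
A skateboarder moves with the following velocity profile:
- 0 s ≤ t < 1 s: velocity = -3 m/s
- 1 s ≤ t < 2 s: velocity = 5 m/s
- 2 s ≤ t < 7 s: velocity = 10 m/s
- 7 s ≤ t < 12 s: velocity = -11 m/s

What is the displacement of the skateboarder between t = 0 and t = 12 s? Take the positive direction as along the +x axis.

Displacement is the signed area under the v-t curve.
0–1 s: -3 × 1 = -3 m
1–2 s: 5 × 1 = 5 m
2–7 s: 10 × 5 = 50 m
7–12 s: -11 × 5 = -55 m
Net displacement = -3 m

-3 m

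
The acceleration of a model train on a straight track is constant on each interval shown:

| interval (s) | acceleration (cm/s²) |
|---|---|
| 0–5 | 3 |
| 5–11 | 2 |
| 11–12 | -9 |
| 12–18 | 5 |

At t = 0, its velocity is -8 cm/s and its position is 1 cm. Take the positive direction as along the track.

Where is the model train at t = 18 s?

On each constant-a segment, Δv = aΔt and Δx = v₀Δt + ½aΔt²; chain segment to segment.
0–5 s: v starts -8 cm/s; Δx = -8·5 + ½·3·5² = -2.5 cm; v ends 7 cm/s.
5–11 s: v starts 7 cm/s; Δx = 7·6 + ½·2·6² = 78 cm; v ends 19 cm/s.
11–12 s: v starts 19 cm/s; Δx = 19·1 + ½·-9·1² = 14.5 cm; v ends 10 cm/s.
12–18 s: v starts 10 cm/s; Δx = 10·6 + ½·5·6² = 150 cm; v ends 40 cm/s.
x(18) = 1 + Σ Δx = 241 cm.

241 cm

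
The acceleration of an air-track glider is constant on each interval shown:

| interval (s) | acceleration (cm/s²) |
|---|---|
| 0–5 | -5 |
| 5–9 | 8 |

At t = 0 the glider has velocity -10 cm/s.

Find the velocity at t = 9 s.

-3 cm/s

Δv equals the area under the a-t graph; then v = v₀ + Δv.
0–5 s: -5 × 5 = -25 cm/s
5–9 s: 8 × 4 = 32 cm/s
Δv = 7 cm/s, so v(9) = -10 + (7) = -3 cm/s.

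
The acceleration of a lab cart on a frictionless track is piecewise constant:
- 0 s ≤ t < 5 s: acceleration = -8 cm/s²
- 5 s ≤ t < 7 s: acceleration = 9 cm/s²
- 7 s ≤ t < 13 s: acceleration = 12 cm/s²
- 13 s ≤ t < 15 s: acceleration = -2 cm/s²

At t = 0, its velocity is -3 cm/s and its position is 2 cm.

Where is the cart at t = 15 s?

-25 cm

On each constant-a segment, Δv = aΔt and Δx = v₀Δt + ½aΔt²; chain segment to segment.
0–5 s: v starts -3 cm/s; Δx = -3·5 + ½·-8·5² = -115 cm; v ends -43 cm/s.
5–7 s: v starts -43 cm/s; Δx = -43·2 + ½·9·2² = -68 cm; v ends -25 cm/s.
7–13 s: v starts -25 cm/s; Δx = -25·6 + ½·12·6² = 66 cm; v ends 47 cm/s.
13–15 s: v starts 47 cm/s; Δx = 47·2 + ½·-2·2² = 90 cm; v ends 43 cm/s.
x(15) = 2 + Σ Δx = -25 cm.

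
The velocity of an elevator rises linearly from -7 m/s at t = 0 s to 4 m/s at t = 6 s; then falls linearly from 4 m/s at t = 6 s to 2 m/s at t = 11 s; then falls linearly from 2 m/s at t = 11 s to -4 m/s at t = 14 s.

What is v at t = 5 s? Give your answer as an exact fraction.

On 0–6 s the graph is linear from -7 to 4 m/s: v(5) = -7 + (4 − -7)·(5 − 0)/(6 − 0) = 13/6 m/s.

13/6 m/s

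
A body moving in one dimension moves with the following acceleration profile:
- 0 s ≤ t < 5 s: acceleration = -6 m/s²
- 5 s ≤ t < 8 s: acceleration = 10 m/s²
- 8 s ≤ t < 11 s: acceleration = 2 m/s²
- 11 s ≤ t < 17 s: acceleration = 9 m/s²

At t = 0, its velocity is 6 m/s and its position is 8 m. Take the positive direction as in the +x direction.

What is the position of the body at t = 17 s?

197 m

On each constant-a segment, Δv = aΔt and Δx = v₀Δt + ½aΔt²; chain segment to segment.
0–5 s: v starts 6 m/s; Δx = 6·5 + ½·-6·5² = -45 m; v ends -24 m/s.
5–8 s: v starts -24 m/s; Δx = -24·3 + ½·10·3² = -27 m; v ends 6 m/s.
8–11 s: v starts 6 m/s; Δx = 6·3 + ½·2·3² = 27 m; v ends 12 m/s.
11–17 s: v starts 12 m/s; Δx = 12·6 + ½·9·6² = 234 m; v ends 66 m/s.
x(17) = 8 + Σ Δx = 197 m.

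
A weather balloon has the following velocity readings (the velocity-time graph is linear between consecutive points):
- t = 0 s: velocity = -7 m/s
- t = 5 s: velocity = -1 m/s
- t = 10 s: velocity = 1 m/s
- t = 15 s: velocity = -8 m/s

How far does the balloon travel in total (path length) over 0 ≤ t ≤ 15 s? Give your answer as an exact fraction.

365/9 m

Total distance travelled is ∫|v| dt — sum the magnitudes of each area piece.
0–5 s: |½(-7 + -1)(5)| = 20 m
5–10 s: v = 0 at t = 7.5 s; triangle areas 1.25 + 1.25 = 2.5 m
10–15 s: v = 0 at t = 95/9 s; triangle areas 5/18 + 160/9 = 325/18 m
Total distance = 365/9 m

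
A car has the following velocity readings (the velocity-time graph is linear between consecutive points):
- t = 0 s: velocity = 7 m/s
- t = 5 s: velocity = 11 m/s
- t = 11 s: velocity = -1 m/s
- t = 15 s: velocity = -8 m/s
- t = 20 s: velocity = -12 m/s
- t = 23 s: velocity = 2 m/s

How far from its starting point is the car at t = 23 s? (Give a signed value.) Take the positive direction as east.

Net displacement equals the area under the velocity-time graph (areas below the axis count negative).
0–5 s: ½(7 + 11)(5) = 45 m
5–11 s: ½(11 + -1)(6) = 30 m
11–15 s: ½(-1 + -8)(4) = -18 m
15–20 s: ½(-8 + -12)(5) = -50 m
20–23 s: ½(-12 + 2)(3) = -15 m
Net displacement = -8 m

-8 m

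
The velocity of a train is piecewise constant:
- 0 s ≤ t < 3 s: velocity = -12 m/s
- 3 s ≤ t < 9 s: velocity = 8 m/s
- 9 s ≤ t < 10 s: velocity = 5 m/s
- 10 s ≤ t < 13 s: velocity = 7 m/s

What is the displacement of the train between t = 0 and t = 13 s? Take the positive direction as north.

Displacement is the signed area under the v-t curve.
0–3 s: -12 × 3 = -36 m
3–9 s: 8 × 6 = 48 m
9–10 s: 5 × 1 = 5 m
10–13 s: 7 × 3 = 21 m
Net displacement = 38 m

38 m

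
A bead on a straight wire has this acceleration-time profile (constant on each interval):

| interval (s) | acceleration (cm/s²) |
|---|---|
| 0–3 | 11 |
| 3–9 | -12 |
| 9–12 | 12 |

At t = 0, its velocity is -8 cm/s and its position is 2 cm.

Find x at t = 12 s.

-125.5 cm

On each constant-a segment, Δv = aΔt and Δx = v₀Δt + ½aΔt²; chain segment to segment.
0–3 s: v starts -8 cm/s; Δx = -8·3 + ½·11·3² = 25.5 cm; v ends 25 cm/s.
3–9 s: v starts 25 cm/s; Δx = 25·6 + ½·-12·6² = -66 cm; v ends -47 cm/s.
9–12 s: v starts -47 cm/s; Δx = -47·3 + ½·12·3² = -87 cm; v ends -11 cm/s.
x(12) = 2 + Σ Δx = -125.5 cm.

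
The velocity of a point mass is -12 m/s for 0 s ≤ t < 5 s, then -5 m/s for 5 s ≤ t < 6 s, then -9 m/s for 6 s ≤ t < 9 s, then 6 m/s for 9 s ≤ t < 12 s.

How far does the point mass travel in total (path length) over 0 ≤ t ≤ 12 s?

Total distance travelled is ∫|v| dt — sum the magnitudes of each area piece.
0–5 s: |-12| × 5 = 60 m
5–6 s: |-5| × 1 = 5 m
6–9 s: |-9| × 3 = 27 m
9–12 s: |6| × 3 = 18 m
Total distance = 110 m

110 m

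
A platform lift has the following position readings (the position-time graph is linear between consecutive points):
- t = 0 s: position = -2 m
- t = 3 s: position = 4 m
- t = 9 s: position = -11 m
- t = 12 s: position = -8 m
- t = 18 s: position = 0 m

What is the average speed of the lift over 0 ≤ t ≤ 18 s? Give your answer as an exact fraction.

Average speed = (total path length)/(elapsed time); on a piecewise-linear x-t graph the path length is Σ|Δx|.
0–3 s: |Δx| = |4 − -2| = 6 m
3–9 s: |Δx| = |-11 − 4| = 15 m
9–12 s: |Δx| = |-8 − -11| = 3 m
12–18 s: |Δx| = |0 − -8| = 8 m
Total path = 32 m; average speed = 32/18 = 16/9 m/s.

16/9 m/s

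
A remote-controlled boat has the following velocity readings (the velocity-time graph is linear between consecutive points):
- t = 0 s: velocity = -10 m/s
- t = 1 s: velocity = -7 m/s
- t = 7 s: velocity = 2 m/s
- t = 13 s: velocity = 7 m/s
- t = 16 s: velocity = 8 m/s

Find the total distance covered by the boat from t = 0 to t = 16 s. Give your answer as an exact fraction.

227/3 m

Distance (not displacement) is the total path length: add the absolute areas under v-t.
0–1 s: |½(-10 + -7)(1)| = 8.5 m
1–7 s: v = 0 at t = 17/3 s; triangle areas 49/3 + 4/3 = 53/3 m
7–13 s: |½(2 + 7)(6)| = 27 m
13–16 s: |½(7 + 8)(3)| = 22.5 m
Total distance = 227/3 m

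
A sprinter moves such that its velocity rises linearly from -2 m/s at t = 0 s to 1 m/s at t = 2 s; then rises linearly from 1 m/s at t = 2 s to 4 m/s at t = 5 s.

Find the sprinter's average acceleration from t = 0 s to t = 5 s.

Average acceleration = Δv/Δt = (4 − -2)/(5 − 0) = 1.2 m/s².

1.2 m/s²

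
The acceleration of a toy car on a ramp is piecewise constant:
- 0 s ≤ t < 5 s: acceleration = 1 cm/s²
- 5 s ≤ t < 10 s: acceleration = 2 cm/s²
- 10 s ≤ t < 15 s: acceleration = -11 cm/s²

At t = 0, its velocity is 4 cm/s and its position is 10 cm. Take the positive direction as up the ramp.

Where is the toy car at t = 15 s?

70 cm

On each constant-a segment, Δv = aΔt and Δx = v₀Δt + ½aΔt²; chain segment to segment.
0–5 s: v starts 4 cm/s; Δx = 4·5 + ½·1·5² = 32.5 cm; v ends 9 cm/s.
5–10 s: v starts 9 cm/s; Δx = 9·5 + ½·2·5² = 70 cm; v ends 19 cm/s.
10–15 s: v starts 19 cm/s; Δx = 19·5 + ½·-11·5² = -42.5 cm; v ends -36 cm/s.
x(15) = 10 + Σ Δx = 70 cm.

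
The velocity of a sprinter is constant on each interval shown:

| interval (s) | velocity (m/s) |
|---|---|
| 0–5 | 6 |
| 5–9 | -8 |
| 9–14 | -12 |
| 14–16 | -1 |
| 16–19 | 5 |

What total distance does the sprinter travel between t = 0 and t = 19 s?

139 m

Distance (not displacement) is the total path length: add the absolute areas under v-t.
0–5 s: |6| × 5 = 30 m
5–9 s: |-8| × 4 = 32 m
9–14 s: |-12| × 5 = 60 m
14–16 s: |-1| × 2 = 2 m
16–19 s: |5| × 3 = 15 m
Total distance = 139 m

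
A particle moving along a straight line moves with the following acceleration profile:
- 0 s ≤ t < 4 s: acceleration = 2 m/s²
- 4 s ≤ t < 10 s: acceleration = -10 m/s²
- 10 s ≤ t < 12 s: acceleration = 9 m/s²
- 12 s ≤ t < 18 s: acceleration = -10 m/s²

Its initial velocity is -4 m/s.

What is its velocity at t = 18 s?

-98 m/s

Δv equals the area under the a-t graph; then v = v₀ + Δv.
0–4 s: 2 × 4 = 8 m/s
4–10 s: -10 × 6 = -60 m/s
10–12 s: 9 × 2 = 18 m/s
12–18 s: -10 × 6 = -60 m/s
Δv = -94 m/s, so v(18) = -4 + (-94) = -98 m/s.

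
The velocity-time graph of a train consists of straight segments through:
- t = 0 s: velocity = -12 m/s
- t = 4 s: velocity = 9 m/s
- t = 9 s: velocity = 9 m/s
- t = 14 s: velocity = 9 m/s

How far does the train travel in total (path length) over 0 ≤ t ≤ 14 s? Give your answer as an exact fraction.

780/7 m

Total distance travelled is ∫|v| dt — sum the magnitudes of each area piece.
0–4 s: v = 0 at t = 16/7 s; triangle areas 96/7 + 54/7 = 150/7 m
4–9 s: |9| × 5 = 45 m
9–14 s: |9| × 5 = 45 m
Total distance = 780/7 m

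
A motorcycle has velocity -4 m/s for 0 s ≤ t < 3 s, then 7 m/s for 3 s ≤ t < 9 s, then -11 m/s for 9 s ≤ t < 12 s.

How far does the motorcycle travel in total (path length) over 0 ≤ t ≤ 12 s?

87 m

Distance (not displacement) is the total path length: add the absolute areas under v-t.
0–3 s: |-4| × 3 = 12 m
3–9 s: |7| × 6 = 42 m
9–12 s: |-11| × 3 = 33 m
Total distance = 87 m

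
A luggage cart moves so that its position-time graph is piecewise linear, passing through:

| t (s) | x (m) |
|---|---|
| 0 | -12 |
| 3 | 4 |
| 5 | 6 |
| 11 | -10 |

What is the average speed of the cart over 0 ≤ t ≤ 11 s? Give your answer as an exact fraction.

Average speed = (total path length)/(elapsed time); on a piecewise-linear x-t graph the path length is Σ|Δx|.
0–3 s: |Δx| = |4 − -12| = 16 m
3–5 s: |Δx| = |6 − 4| = 2 m
5–11 s: |Δx| = |-10 − 6| = 16 m
Total path = 34 m; average speed = 34/11 = 34/11 m/s.

34/11 m/s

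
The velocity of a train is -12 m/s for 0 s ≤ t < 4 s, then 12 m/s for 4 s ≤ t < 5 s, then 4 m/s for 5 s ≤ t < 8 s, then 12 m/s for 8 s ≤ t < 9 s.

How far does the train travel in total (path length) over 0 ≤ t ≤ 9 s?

Distance (not displacement) is the total path length: add the absolute areas under v-t.
0–4 s: |-12| × 4 = 48 m
4–5 s: |12| × 1 = 12 m
5–8 s: |4| × 3 = 12 m
8–9 s: |12| × 1 = 12 m
Total distance = 84 m

84 m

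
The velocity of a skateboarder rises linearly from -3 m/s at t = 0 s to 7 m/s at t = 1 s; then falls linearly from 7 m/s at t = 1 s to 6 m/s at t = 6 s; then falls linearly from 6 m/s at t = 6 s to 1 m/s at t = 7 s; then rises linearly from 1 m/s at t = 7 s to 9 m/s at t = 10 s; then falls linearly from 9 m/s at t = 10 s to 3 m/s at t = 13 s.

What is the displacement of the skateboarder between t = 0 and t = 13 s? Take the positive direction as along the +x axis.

71 m

Displacement is the signed area under the v-t curve.
0–1 s: ½(-3 + 7)(1) = 2 m
1–6 s: ½(7 + 6)(5) = 32.5 m
6–7 s: ½(6 + 1)(1) = 3.5 m
7–10 s: ½(1 + 9)(3) = 15 m
10–13 s: ½(9 + 3)(3) = 18 m
Net displacement = 71 m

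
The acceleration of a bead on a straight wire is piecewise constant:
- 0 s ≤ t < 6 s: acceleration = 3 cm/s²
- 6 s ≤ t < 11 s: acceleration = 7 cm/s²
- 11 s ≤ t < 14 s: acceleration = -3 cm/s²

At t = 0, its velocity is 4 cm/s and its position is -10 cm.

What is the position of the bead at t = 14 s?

423 cm

On each constant-a segment, Δv = aΔt and Δx = v₀Δt + ½aΔt²; chain segment to segment.
0–6 s: v starts 4 cm/s; Δx = 4·6 + ½·3·6² = 78 cm; v ends 22 cm/s.
6–11 s: v starts 22 cm/s; Δx = 22·5 + ½·7·5² = 197.5 cm; v ends 57 cm/s.
11–14 s: v starts 57 cm/s; Δx = 57·3 + ½·-3·3² = 157.5 cm; v ends 48 cm/s.
x(14) = -10 + Σ Δx = 423 cm.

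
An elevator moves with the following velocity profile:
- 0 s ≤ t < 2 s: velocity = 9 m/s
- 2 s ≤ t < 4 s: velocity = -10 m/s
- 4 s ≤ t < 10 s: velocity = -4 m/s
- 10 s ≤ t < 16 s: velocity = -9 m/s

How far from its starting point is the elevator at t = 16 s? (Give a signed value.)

-80 m

Displacement is the signed area under the v-t curve.
0–2 s: 9 × 2 = 18 m
2–4 s: -10 × 2 = -20 m
4–10 s: -4 × 6 = -24 m
10–16 s: -9 × 6 = -54 m
Net displacement = -80 m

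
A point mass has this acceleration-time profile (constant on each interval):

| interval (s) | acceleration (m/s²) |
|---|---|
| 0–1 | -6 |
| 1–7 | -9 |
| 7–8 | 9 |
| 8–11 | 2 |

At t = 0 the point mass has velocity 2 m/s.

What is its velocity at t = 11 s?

-43 m/s

Δv equals the area under the a-t graph; then v = v₀ + Δv.
0–1 s: -6 × 1 = -6 m/s
1–7 s: -9 × 6 = -54 m/s
7–8 s: 9 × 1 = 9 m/s
8–11 s: 2 × 3 = 6 m/s
Δv = -45 m/s, so v(11) = 2 + (-45) = -43 m/s.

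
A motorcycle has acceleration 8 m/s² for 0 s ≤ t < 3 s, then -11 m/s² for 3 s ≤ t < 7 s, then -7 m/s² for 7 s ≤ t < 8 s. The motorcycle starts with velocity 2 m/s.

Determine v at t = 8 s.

-25 m/s

Δv equals the area under the a-t graph; then v = v₀ + Δv.
0–3 s: 8 × 3 = 24 m/s
3–7 s: -11 × 4 = -44 m/s
7–8 s: -7 × 1 = -7 m/s
Δv = -27 m/s, so v(8) = 2 + (-27) = -25 m/s.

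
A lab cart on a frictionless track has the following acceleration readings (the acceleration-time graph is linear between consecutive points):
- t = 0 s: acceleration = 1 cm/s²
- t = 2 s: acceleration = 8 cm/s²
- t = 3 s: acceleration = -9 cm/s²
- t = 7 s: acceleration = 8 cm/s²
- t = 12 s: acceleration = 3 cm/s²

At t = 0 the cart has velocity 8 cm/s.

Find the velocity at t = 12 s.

42 cm/s

Δv equals the area under the a-t graph; then v = v₀ + Δv.
0–2 s: ½(1 + 8)(2) = 9 cm/s
2–3 s: ½(8 + -9)(1) = -0.5 cm/s
3–7 s: ½(-9 + 8)(4) = -2 cm/s
7–12 s: ½(8 + 3)(5) = 27.5 cm/s
Δv = 34 cm/s, so v(12) = 8 + (34) = 42 cm/s.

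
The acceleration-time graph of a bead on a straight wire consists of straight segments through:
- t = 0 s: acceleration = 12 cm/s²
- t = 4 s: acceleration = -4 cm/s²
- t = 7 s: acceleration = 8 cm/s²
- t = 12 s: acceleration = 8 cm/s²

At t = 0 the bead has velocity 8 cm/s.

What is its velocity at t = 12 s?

70 cm/s

Δv equals the area under the a-t graph; then v = v₀ + Δv.
0–4 s: ½(12 + -4)(4) = 16 cm/s
4–7 s: ½(-4 + 8)(3) = 6 cm/s
7–12 s: 8 × 5 = 40 cm/s
Δv = 62 cm/s, so v(12) = 8 + (62) = 70 cm/s.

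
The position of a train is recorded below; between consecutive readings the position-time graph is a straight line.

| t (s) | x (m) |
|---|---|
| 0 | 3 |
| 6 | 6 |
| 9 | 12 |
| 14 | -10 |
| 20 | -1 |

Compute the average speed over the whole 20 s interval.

Average speed = (total path length)/(elapsed time); on a piecewise-linear x-t graph the path length is Σ|Δx|.
0–6 s: |Δx| = |6 − 3| = 3 m
6–9 s: |Δx| = |12 − 6| = 6 m
9–14 s: |Δx| = |-10 − 12| = 22 m
14–20 s: |Δx| = |-1 − -10| = 9 m
Total path = 40 m; average speed = 40/20 = 2 m/s.

2 m/s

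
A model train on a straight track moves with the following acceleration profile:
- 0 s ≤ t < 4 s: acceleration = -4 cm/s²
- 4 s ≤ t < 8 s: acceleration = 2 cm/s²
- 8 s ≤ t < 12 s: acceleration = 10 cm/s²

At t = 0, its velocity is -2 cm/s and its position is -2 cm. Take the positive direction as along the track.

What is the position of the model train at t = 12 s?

-58 cm

On each constant-a segment, Δv = aΔt and Δx = v₀Δt + ½aΔt²; chain segment to segment.
0–4 s: v starts -2 cm/s; Δx = -2·4 + ½·-4·4² = -40 cm; v ends -18 cm/s.
4–8 s: v starts -18 cm/s; Δx = -18·4 + ½·2·4² = -56 cm; v ends -10 cm/s.
8–12 s: v starts -10 cm/s; Δx = -10·4 + ½·10·4² = 40 cm; v ends 30 cm/s.
x(12) = -2 + Σ Δx = -58 cm.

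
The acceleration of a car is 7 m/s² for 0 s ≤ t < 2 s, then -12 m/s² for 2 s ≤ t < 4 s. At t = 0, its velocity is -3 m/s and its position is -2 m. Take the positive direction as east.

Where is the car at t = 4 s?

4 m

On each constant-a segment, Δv = aΔt and Δx = v₀Δt + ½aΔt²; chain segment to segment.
0–2 s: v starts -3 m/s; Δx = -3·2 + ½·7·2² = 8 m; v ends 11 m/s.
2–4 s: v starts 11 m/s; Δx = 11·2 + ½·-12·2² = -2 m; v ends -13 m/s.
x(4) = -2 + Σ Δx = 4 m.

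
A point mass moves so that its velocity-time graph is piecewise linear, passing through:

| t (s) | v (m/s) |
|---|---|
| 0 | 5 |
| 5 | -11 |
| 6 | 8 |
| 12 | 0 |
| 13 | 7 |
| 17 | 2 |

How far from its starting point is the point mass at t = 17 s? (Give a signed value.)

Net displacement equals the area under the velocity-time graph (areas below the axis count negative).
0–5 s: ½(5 + -11)(5) = -15 m
5–6 s: ½(-11 + 8)(1) = -1.5 m
6–12 s: ½(8 + 0)(6) = 24 m
12–13 s: ½(0 + 7)(1) = 3.5 m
13–17 s: ½(7 + 2)(4) = 18 m
Net displacement = 29 m

29 m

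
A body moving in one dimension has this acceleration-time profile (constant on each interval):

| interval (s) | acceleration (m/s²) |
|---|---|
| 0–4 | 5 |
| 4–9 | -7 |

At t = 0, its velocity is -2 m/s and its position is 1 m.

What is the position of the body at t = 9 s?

35.5 m

On each constant-a segment, Δv = aΔt and Δx = v₀Δt + ½aΔt²; chain segment to segment.
0–4 s: v starts -2 m/s; Δx = -2·4 + ½·5·4² = 32 m; v ends 18 m/s.
4–9 s: v starts 18 m/s; Δx = 18·5 + ½·-7·5² = 2.5 m; v ends -17 m/s.
x(9) = 1 + Σ Δx = 35.5 m.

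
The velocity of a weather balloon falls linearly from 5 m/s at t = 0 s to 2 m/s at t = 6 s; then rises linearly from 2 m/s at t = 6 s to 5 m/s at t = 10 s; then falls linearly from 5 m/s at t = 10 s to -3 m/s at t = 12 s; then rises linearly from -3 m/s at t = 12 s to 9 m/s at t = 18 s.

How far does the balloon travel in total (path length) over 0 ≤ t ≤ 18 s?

61.75 m

Distance (not displacement) is the total path length: add the absolute areas under v-t.
0–6 s: |½(5 + 2)(6)| = 21 m
6–10 s: |½(2 + 5)(4)| = 14 m
10–12 s: v = 0 at t = 11.25 s; triangle areas 3.125 + 1.125 = 4.25 m
12–18 s: v = 0 at t = 13.5 s; triangle areas 2.25 + 20.25 = 22.5 m
Total distance = 61.75 m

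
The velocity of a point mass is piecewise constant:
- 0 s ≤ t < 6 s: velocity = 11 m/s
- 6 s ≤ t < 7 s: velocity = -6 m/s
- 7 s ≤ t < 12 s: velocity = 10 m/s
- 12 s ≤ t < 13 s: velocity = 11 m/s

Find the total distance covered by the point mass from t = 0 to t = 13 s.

Total distance travelled is ∫|v| dt — sum the magnitudes of each area piece.
0–6 s: |11| × 6 = 66 m
6–7 s: |-6| × 1 = 6 m
7–12 s: |10| × 5 = 50 m
12–13 s: |11| × 1 = 11 m
Total distance = 133 m

133 m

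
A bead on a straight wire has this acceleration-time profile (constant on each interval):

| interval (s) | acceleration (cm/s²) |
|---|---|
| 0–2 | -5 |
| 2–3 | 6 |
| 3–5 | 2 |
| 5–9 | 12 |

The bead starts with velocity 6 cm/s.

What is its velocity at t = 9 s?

54 cm/s

Δv equals the area under the a-t graph; then v = v₀ + Δv.
0–2 s: -5 × 2 = -10 cm/s
2–3 s: 6 × 1 = 6 cm/s
3–5 s: 2 × 2 = 4 cm/s
5–9 s: 12 × 4 = 48 cm/s
Δv = 48 cm/s, so v(9) = 6 + (48) = 54 cm/s.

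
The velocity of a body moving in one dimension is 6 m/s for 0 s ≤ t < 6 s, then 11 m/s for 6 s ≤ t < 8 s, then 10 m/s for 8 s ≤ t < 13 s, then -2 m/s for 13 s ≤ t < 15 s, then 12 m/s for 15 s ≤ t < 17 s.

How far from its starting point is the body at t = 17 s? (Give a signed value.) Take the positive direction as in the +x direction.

Displacement is the signed area under the v-t curve.
0–6 s: 6 × 6 = 36 m
6–8 s: 11 × 2 = 22 m
8–13 s: 10 × 5 = 50 m
13–15 s: -2 × 2 = -4 m
15–17 s: 12 × 2 = 24 m
Net displacement = 128 m

128 m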